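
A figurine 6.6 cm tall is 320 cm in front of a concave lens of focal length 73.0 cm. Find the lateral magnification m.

m = +0.186

For a concave lens, f = -73.0 cm.
1/d_i = 1/f − 1/d_o = 1/(-73.00) − 1/(320) = -0.01682, so d_i = -59.44 cm.
m = −d_i/d_o = −(-59.44)/(320) = +0.186.
The image is virtual, upright and reduced, on the same side as the object.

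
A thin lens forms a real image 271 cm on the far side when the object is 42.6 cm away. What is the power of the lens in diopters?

P = +2.72 D

d_i = +271 cm.
1/f = 1/d_o + 1/d_i = 1/(42.6) + 1/(271) = 0.02716 cm⁻¹.
f = 36.81 cm = 0.3681 m, so P = 1/f = +2.72 D.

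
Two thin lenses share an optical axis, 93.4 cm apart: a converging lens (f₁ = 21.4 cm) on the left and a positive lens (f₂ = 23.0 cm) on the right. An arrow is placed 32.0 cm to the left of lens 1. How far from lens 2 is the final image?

114 cm

Lens 1: 1/d_i1 = 1/f₁ − 1/d_o1 = 1/(21.4) − 1/(32.0) = 0.01548, so d_i1 = 64.60 cm.
The intermediate image is 64.60 cm to the right of lens 1, which is 93.4 − (64.60) = 28.80 cm to the left of lens 2, so d_o2 = +28.80 cm.
Lens 2: 1/d_i2 = 1/f₂ − 1/d_o2 = 1/(23.0) − 1/(28.80) = 0.008756, so d_i2 = 114 cm.
The final image is real, 114 cm to the right of lens 2 (overall magnification ≈ 8.0).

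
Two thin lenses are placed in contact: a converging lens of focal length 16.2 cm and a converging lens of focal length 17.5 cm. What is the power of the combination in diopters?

P = +11.9 D

P₁ = 1/f₁ = 1/(0.162 m) = +6.173 D; P₂ = 1/f₂ = 1/(0.175 m) = +5.714 D.
For thin lenses in contact, P = P₁ + P₂ = (+6.173) + (+5.714) = +11.9 D.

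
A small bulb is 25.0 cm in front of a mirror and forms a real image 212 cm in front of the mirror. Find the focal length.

f = 22.4 cm (concave)

Real image ⇒ d_i = +212 cm.
1/f = 1/d_o + 1/d_i = 1/(25.0) + 1/(212) = 0.04472, so f = 22.4 cm.
Since f is positive, the mirror is concave.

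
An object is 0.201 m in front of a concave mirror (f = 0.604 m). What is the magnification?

1/d_i = 1/f − 1/d_o = 1/(0.6040) − 1/(0.201) = -3.319, so d_i = -0.3013 m.
m = −d_i/d_o = −(-0.3013)/(0.201) = +1.50.
The image is virtual, upright and enlarged, behind the mirror.

m = +1.50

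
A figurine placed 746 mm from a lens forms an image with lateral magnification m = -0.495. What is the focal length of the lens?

f = 247 mm (converging)

m = −d_i/d_o ⇒ d_i = −m·d_o = −(-0.495)·(746) = 369.3 mm.
1/f = 1/d_o + 1/d_i = 1/(746) + 1/(369.3) = 0.004048, so f = 247 mm.
Since f is positive, the lens is converging.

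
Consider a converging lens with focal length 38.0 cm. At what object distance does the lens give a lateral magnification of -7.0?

m = −d_i/d_o ⇒ d_i = −m·d_o.
1/f = 1/d_o + 1/d_i = 1/d_o − 1/(m·d_o) = (1 − 1/m)/d_o, so d_o = f(1 − 1/m) = (38.00)(1 − 1/(-7.0)) = 43.4 cm.

43.4 cm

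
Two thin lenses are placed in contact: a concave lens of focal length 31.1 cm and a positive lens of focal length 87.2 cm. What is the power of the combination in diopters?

P₁ = 1/f₁ = 1/(-0.311 m) = -3.215 D; P₂ = 1/f₂ = 1/(0.872 m) = +1.147 D.
For thin lenses in contact, P = P₁ + P₂ = (-3.215) + (+1.147) = -2.07 D.

P = -2.07 D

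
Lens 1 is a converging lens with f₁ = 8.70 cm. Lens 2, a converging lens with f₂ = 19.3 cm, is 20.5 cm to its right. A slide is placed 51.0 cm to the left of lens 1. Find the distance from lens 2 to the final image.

Lens 1: 1/d_i1 = 1/f₁ − 1/d_o1 = 1/(8.70) − 1/(51.0) = 0.09533, so d_i1 = 10.49 cm.
The intermediate image is 10.49 cm to the right of lens 1, which is 20.5 − (10.49) = 10.01 cm to the left of lens 2, so d_o2 = +10.01 cm.
Lens 2: 1/d_i2 = 1/f₂ − 1/d_o2 = 1/(19.3) − 1/(10.01) = -0.04809, so d_i2 = -20.8 cm.
The final image is virtual, 20.8 cm to the left of lens 2 (overall magnification ≈ -0.43).

20.8 cm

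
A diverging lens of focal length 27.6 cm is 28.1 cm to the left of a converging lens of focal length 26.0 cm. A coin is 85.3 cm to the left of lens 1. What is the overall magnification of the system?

m = -0.277

f₁ = −27.6 cm (diverging).
Lens 1: 1/d_i1 = 1/(-27.6) − 1/(85.3) = -0.04796, so d_i1 = -20.85 cm; m₁ = −d_i1/d_o1 = +0.2444.
d_o2 = 28.1 − (-20.85) = 48.95 cm.
Lens 2: 1/d_i2 = 1/(26.0) − 1/(48.95) = 0.01803, so d_i2 = 55.46 cm; m₂ = −d_i2/d_o2 = -1.133.
m = m₁·m₂ = (+0.2444)(-1.133) = -0.277.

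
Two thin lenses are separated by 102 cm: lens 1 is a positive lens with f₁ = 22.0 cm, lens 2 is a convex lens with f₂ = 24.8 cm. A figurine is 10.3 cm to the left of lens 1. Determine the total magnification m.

m = -0.483

Lens 1: 1/d_i1 = 1/(22.0) − 1/(10.3) = -0.05163, so d_i1 = -19.37 cm; m₁ = −d_i1/d_o1 = +1.881.
d_o2 = 102 − (-19.37) = 121.4 cm.
Lens 2: 1/d_i2 = 1/(24.8) − 1/(121.4) = 0.03209, so d_i2 = 31.17 cm; m₂ = −d_i2/d_o2 = -0.2567.
m = m₁·m₂ = (+1.881)(-0.2567) = -0.483.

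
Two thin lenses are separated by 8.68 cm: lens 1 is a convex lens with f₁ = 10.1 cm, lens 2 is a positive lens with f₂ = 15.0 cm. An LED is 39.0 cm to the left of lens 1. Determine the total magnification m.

Lens 1: 1/d_i1 = 1/(10.1) − 1/(39.0) = 0.07337, so d_i1 = 13.63 cm; m₁ = −d_i1/d_o1 = -0.3495.
d_o2 = 8.68 − (13.63) = -4.950 cm (virtual object).
Lens 2: 1/d_i2 = 1/(15.0) − 1/(-4.950) = 0.2687, so d_i2 = 3.722 cm; m₂ = −d_i2/d_o2 = +0.7519.
m = m₁·m₂ = (-0.3495)(+0.7519) = -0.263.

m = -0.263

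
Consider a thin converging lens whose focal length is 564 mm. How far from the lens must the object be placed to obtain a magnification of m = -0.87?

1210 mm

m = −d_i/d_o ⇒ d_i = −m·d_o.
1/f = 1/d_o + 1/d_i = 1/d_o − 1/(m·d_o) = (1 − 1/m)/d_o, so d_o = f(1 − 1/m) = (564.0)(1 − 1/(-0.87)) = 1210 mm.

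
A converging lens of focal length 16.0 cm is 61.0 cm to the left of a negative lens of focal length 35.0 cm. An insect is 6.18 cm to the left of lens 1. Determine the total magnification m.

m = +0.538

Lens 1: 1/d_i1 = 1/(16.0) − 1/(6.18) = -0.09931, so d_i1 = -10.07 cm; m₁ = −d_i1/d_o1 = +1.629.
d_o2 = 61.0 − (-10.07) = 71.07 cm.
f₂ = −35.0 cm (diverging).
Lens 2: 1/d_i2 = 1/(-35.0) − 1/(71.07) = -0.04264, so d_i2 = -23.45 cm; m₂ = −d_i2/d_o2 = +0.3300.
m = m₁·m₂ = (+1.629)(+0.3300) = +0.538.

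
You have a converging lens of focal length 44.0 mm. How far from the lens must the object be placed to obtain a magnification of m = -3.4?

56.9 mm

m = −d_i/d_o ⇒ d_i = −m·d_o.
1/f = 1/d_o + 1/d_i = 1/d_o − 1/(m·d_o) = (1 − 1/m)/d_o, so d_o = f(1 − 1/m) = (44.00)(1 − 1/(-3.4)) = 56.9 mm.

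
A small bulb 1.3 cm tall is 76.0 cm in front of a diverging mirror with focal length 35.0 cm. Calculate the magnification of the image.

m = +0.315

For a diverging mirror, f = -35.0 cm.
1/d_i = 1/f − 1/d_o = 1/(-35.00) − 1/(76.0) = -0.04173, so d_i = -23.96 cm.
m = −d_i/d_o = −(-23.96)/(76.0) = +0.315.
The image is virtual, upright and reduced, behind the mirror.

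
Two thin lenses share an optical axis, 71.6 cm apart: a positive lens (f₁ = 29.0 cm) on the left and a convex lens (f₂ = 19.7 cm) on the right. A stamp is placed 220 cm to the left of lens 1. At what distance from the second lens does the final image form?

40.7 cm

Lens 1: 1/d_i1 = 1/f₁ − 1/d_o1 = 1/(29.0) − 1/(220) = 0.02994, so d_i1 = 33.40 cm.
The intermediate image is 33.40 cm to the right of lens 1, which is 71.6 − (33.40) = 38.20 cm to the left of lens 2, so d_o2 = +38.20 cm.
Lens 2: 1/d_i2 = 1/f₂ − 1/d_o2 = 1/(19.7) − 1/(38.20) = 0.02458, so d_i2 = 40.7 cm.
The final image is real, 40.7 cm to the right of lens 2 (overall magnification ≈ 0.16).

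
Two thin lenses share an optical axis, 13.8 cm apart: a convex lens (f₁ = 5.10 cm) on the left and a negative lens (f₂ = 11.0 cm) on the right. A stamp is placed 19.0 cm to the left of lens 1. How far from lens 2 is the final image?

4.21 cm

Lens 1: 1/d_i1 = 1/f₁ − 1/d_o1 = 1/(5.10) − 1/(19.0) = 0.1434, so d_i1 = 6.971 cm.
The intermediate image is 6.971 cm to the right of lens 1, which is 13.8 − (6.971) = 6.829 cm to the left of lens 2, so d_o2 = +6.829 cm.
Lens 2 is diverging, so f₂ = −11.0 cm.
Lens 2: 1/d_i2 = 1/f₂ − 1/d_o2 = 1/(-11.0) − 1/(6.829) = -0.2373, so d_i2 = -4.21 cm.
The final image is virtual, 4.21 cm to the left of lens 2 (overall magnification ≈ -0.23).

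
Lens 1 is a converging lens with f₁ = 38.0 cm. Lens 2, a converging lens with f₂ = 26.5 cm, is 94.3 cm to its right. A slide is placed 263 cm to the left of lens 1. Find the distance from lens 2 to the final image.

56.5 cm

Lens 1: 1/d_i1 = 1/f₁ − 1/d_o1 = 1/(38.0) − 1/(263) = 0.02251, so d_i1 = 44.42 cm.
The intermediate image is 44.42 cm to the right of lens 1, which is 94.3 − (44.42) = 49.88 cm to the left of lens 2, so d_o2 = +49.88 cm.
Lens 2: 1/d_i2 = 1/f₂ − 1/d_o2 = 1/(26.5) − 1/(49.88) = 0.01769, so d_i2 = 56.5 cm.
The final image is real, 56.5 cm to the right of lens 2 (overall magnification ≈ 0.19).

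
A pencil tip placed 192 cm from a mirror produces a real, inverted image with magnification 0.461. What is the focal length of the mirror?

f = 60.6 cm (concave)

m = −d_i/d_o ⇒ d_i = −m·d_o = −(-0.461)·(192) = 88.51 cm.
1/f = 1/d_o + 1/d_i = 1/(192) + 1/(88.51) = 0.01651, so f = 60.6 cm.
Since f is positive, the mirror is concave.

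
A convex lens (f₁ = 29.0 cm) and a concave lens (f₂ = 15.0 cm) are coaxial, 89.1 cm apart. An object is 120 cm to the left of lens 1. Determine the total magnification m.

Lens 1: 1/d_i1 = 1/(29.0) − 1/(120) = 0.02615, so d_i1 = 38.24 cm; m₁ = −d_i1/d_o1 = -0.3187.
d_o2 = 89.1 − (38.24) = 50.86 cm.
f₂ = −15.0 cm (diverging).
Lens 2: 1/d_i2 = 1/(-15.0) − 1/(50.86) = -0.08633, so d_i2 = -11.58 cm; m₂ = −d_i2/d_o2 = +0.2278.
m = m₁·m₂ = (-0.3187)(+0.2278) = -0.0726.

m = -0.0726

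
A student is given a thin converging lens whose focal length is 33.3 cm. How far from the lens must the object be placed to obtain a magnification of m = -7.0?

38.1 cm

m = −d_i/d_o ⇒ d_i = −m·d_o.
1/f = 1/d_o + 1/d_i = 1/d_o − 1/(m·d_o) = (1 − 1/m)/d_o, so d_o = f(1 − 1/m) = (33.30)(1 − 1/(-7.0)) = 38.1 cm.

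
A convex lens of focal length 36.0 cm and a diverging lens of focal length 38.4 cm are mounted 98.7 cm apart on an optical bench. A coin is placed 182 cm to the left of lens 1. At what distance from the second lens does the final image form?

22.4 cm

Lens 1: 1/d_i1 = 1/f₁ − 1/d_o1 = 1/(36.0) − 1/(182) = 0.02228, so d_i1 = 44.88 cm.
The intermediate image is 44.88 cm to the right of lens 1, which is 98.7 − (44.88) = 53.82 cm to the left of lens 2, so d_o2 = +53.82 cm.
Lens 2 is diverging, so f₂ = −38.4 cm.
Lens 2: 1/d_i2 = 1/f₂ − 1/d_o2 = 1/(-38.4) − 1/(53.82) = -0.04462, so d_i2 = -22.4 cm.
The final image is virtual, 22.4 cm to the left of lens 2 (overall magnification ≈ -0.10).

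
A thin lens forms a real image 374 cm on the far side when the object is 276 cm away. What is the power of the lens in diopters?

d_i = +374 cm.
1/f = 1/d_o + 1/d_i = 1/(276) + 1/(374) = 0.006297 cm⁻¹.
f = 158.8 cm = 1.588 m, so P = 1/f = +0.630 D.

P = +0.630 D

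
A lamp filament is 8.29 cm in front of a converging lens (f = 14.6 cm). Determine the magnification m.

m = +2.31

1/d_i = 1/f − 1/d_o = 1/(14.60) − 1/(8.29) = -0.05213, so d_i = -19.18 cm.
m = −d_i/d_o = −(-19.18)/(8.29) = +2.31.
The image is virtual, upright and enlarged, on the same side as the object.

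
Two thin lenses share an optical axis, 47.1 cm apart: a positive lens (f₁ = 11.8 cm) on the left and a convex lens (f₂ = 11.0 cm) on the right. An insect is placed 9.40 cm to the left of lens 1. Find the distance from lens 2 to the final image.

Lens 1: 1/d_i1 = 1/f₁ − 1/d_o1 = 1/(11.8) − 1/(9.40) = -0.02164, so d_i1 = -46.22 cm.
The intermediate image is 46.22 cm to the left of lens 1 (virtual), which is 47.1 − (-46.22) = 93.32 cm to the left of lens 2, so d_o2 = +93.32 cm.
Lens 2: 1/d_i2 = 1/f₂ − 1/d_o2 = 1/(11.0) − 1/(93.32) = 0.08019, so d_i2 = 12.5 cm.
The final image is real, 12.5 cm to the right of lens 2 (overall magnification ≈ -0.66).

12.5 cm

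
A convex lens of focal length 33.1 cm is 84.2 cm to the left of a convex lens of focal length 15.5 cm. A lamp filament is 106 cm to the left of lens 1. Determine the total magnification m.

Lens 1: 1/d_i1 = 1/(33.1) − 1/(106) = 0.02078, so d_i1 = 48.13 cm; m₁ = −d_i1/d_o1 = -0.4541.
d_o2 = 84.2 − (48.13) = 36.07 cm.
Lens 2: 1/d_i2 = 1/(15.5) − 1/(36.07) = 0.03679, so d_i2 = 27.18 cm; m₂ = −d_i2/d_o2 = -0.7535.
m = m₁·m₂ = (-0.4541)(-0.7535) = +0.342.

m = +0.342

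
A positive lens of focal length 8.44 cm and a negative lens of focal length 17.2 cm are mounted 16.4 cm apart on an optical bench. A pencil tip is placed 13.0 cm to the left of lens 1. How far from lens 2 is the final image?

13.8 cm

Lens 1: 1/d_i1 = 1/f₁ − 1/d_o1 = 1/(8.44) − 1/(13.0) = 0.04156, so d_i1 = 24.06 cm.
The intermediate image is 24.06 cm to the right of lens 1, which lies 7.660 cm to the right of lens 2 — a virtual object — so d_o2 = −7.660 cm.
Lens 2 is diverging, so f₂ = −17.2 cm.
Lens 2: 1/d_i2 = 1/f₂ − 1/d_o2 = 1/(-17.2) − 1/(-7.660) = 0.07241, so d_i2 = 13.8 cm.
The final image is real, 13.8 cm to the right of lens 2 (overall magnification ≈ -3.3).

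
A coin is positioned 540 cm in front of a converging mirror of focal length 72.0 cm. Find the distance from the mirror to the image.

83.1 cm

Mirror equation: 1/v = 1/f − 1/u = 1/(72.00) − 1/(540) = 0.01389 − 0.001852 = 0.01204, so v = 83.1 cm.
The image is real, inverted and reduced, in front of the mirror.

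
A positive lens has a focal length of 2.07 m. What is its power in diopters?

P = 1/f = 1/(2.07 m) = +0.483 D.

P = +0.483 D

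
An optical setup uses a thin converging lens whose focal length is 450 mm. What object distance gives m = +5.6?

370 mm

m = −d_i/d_o ⇒ d_i = −m·d_o.
1/f = 1/d_o + 1/d_i = 1/d_o − 1/(m·d_o) = (1 − 1/m)/d_o, so d_o = f(1 − 1/m) = (450.0)(1 − 1/(+5.6)) = 370 mm.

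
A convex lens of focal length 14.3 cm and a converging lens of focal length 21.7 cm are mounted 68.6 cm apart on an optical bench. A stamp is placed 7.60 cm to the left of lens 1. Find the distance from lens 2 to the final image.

Lens 1: 1/d_i1 = 1/f₁ − 1/d_o1 = 1/(14.3) − 1/(7.60) = -0.06165, so d_i1 = -16.22 cm.
The intermediate image is 16.22 cm to the left of lens 1 (virtual), which is 68.6 − (-16.22) = 84.82 cm to the left of lens 2, so d_o2 = +84.82 cm.
Lens 2: 1/d_i2 = 1/f₂ − 1/d_o2 = 1/(21.7) − 1/(84.82) = 0.03429, so d_i2 = 29.2 cm.
The final image is real, 29.2 cm to the right of lens 2 (overall magnification ≈ -0.73).

29.2 cm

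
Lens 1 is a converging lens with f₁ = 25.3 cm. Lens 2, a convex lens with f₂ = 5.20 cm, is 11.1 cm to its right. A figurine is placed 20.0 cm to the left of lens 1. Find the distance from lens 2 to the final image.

5.47 cm

Lens 1: 1/d_i1 = 1/f₁ − 1/d_o1 = 1/(25.3) − 1/(20.0) = -0.01047, so d_i1 = -95.47 cm.
The intermediate image is 95.47 cm to the left of lens 1 (virtual), which is 11.1 − (-95.47) = 106.6 cm to the left of lens 2, so d_o2 = +106.6 cm.
Lens 2: 1/d_i2 = 1/f₂ − 1/d_o2 = 1/(5.20) − 1/(106.6) = 0.1829, so d_i2 = 5.47 cm.
The final image is real, 5.47 cm to the right of lens 2 (overall magnification ≈ -0.24).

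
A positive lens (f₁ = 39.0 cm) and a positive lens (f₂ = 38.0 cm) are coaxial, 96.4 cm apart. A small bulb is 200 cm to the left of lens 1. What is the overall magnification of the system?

Lens 1: 1/d_i1 = 1/(39.0) − 1/(200) = 0.02064, so d_i1 = 48.45 cm; m₁ = −d_i1/d_o1 = -0.2423.
d_o2 = 96.4 − (48.45) = 47.95 cm.
Lens 2: 1/d_i2 = 1/(38.0) − 1/(47.95) = 0.005461, so d_i2 = 183.1 cm; m₂ = −d_i2/d_o2 = -3.819.
m = m₁·m₂ = (-0.2423)(-3.819) = +0.925.

m = +0.925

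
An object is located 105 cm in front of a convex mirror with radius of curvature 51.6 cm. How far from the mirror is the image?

f = R/2 = 51.6/2 = 25.80 cm; for a convex mirror, f = -25.80 cm.
Mirror equation: 1/q = 1/f − 1/p = 1/(-25.80) − 1/(105) = -0.03876 − 0.009524 = -0.04828, so q = -20.7 cm.
The image is virtual, upright and reduced, behind the mirror.

20.7 cm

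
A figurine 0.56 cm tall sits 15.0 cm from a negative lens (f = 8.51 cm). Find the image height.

0.203 cm

For a negative lens, f = -8.51 cm.
1/d_i = 1/f − 1/d_o = 1/(-8.510) − 1/(15.0) = -0.1842, so d_i = -5.430 cm.
m = −d_i/d_o = +0.3620.
|h_i| = |m|·h_o = 0.3620 × 0.56 = 0.203 cm. The image is virtual, upright and reduced, on the same side as the object.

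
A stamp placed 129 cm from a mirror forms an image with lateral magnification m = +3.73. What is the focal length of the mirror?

m = −d_i/d_o ⇒ d_i = −m·d_o = −(+3.73)·(129) = -481.2 cm.
1/f = 1/d_o + 1/d_i = 1/(129) + 1/(-481.2) = 0.005674, so f = 176 cm.
Since f is positive, the mirror is concave.

f = 176 cm (concave)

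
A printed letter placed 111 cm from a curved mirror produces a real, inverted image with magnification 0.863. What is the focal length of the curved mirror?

m = −d_i/d_o ⇒ d_i = −m·d_o = −(-0.863)·(111) = 95.79 cm.
1/f = 1/d_o + 1/d_i = 1/(111) + 1/(95.79) = 0.01945, so f = 51.4 cm.
Since f is positive, the curved mirror is concave.

f = 51.4 cm (concave)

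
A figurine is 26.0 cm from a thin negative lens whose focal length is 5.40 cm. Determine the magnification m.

For a negative lens, f = -5.40 cm.
1/d_i = 1/f − 1/d_o = 1/(-5.400) − 1/(26.0) = -0.2236, so d_i = -4.471 cm.
m = −d_i/d_o = −(-4.471)/(26.0) = +0.172.
The image is virtual, upright and reduced, on the same side as the object.

m = +0.172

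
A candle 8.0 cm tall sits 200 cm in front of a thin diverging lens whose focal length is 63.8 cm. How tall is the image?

For a diverging lens, f = -63.8 cm.
1/d_i = 1/f − 1/d_o = 1/(-63.80) − 1/(200) = -0.02067, so d_i = -48.37 cm.
m = −d_i/d_o = +0.2418.
|h_i| = |m|·h_o = 0.2418 × 8.0 = 1.93 cm. The image is virtual, upright and reduced, on the same side as the object.

1.93 cm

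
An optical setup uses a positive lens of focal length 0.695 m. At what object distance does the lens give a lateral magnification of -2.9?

0.935 m

m = −d_i/d_o ⇒ d_i = −m·d_o.
1/f = 1/d_o + 1/d_i = 1/d_o − 1/(m·d_o) = (1 − 1/m)/d_o, so d_o = f(1 − 1/m) = (0.6950)(1 − 1/(-2.9)) = 0.935 m.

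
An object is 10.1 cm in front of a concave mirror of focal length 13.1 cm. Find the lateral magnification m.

1/d_i = 1/f − 1/d_o = 1/(13.10) − 1/(10.1) = -0.02267, so d_i = -44.10 cm.
m = −d_i/d_o = −(-44.10)/(10.1) = +4.37.
The image is virtual, upright and enlarged, behind the mirror.

m = +4.37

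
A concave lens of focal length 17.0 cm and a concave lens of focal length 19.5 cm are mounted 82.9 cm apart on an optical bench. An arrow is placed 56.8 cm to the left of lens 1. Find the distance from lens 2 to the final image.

Lens 1 is diverging, so f₁ = −17.0 cm.
Lens 1: 1/d_i1 = 1/f₁ − 1/d_o1 = 1/(-17.0) − 1/(56.8) = -0.07643, so d_i1 = -13.08 cm.
The intermediate image is 13.08 cm to the left of lens 1 (virtual), which is 82.9 − (-13.08) = 95.98 cm to the left of lens 2, so d_o2 = +95.98 cm.
Lens 2 is diverging, so f₂ = −19.5 cm.
Lens 2: 1/d_i2 = 1/f₂ − 1/d_o2 = 1/(-19.5) − 1/(95.98) = -0.06170, so d_i2 = -16.2 cm.
The final image is virtual, 16.2 cm to the left of lens 2 (overall magnification ≈ 0.039).

16.2 cm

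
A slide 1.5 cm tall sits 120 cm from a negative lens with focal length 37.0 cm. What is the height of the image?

0.354 cm

For a negative lens, f = -37.0 cm.
1/d_i = 1/f − 1/d_o = 1/(-37.00) − 1/(120) = -0.03536, so d_i = -28.28 cm.
m = −d_i/d_o = +0.2357.
|h_i| = |m|·h_o = 0.2357 × 1.5 = 0.354 cm. The image is virtual, upright and reduced, on the same side as the object.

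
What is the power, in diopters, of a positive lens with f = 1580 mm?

f = 158 cm = 1.58 m.
P = 1/f = 1/(1.58 m) = +0.633 D.

P = +0.633 D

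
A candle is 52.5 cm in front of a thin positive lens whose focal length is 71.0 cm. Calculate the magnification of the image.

m = +3.84

1/d_i = 1/f − 1/d_o = 1/(71.00) − 1/(52.5) = -0.004963, so d_i = -201.5 cm.
m = −d_i/d_o = −(-201.5)/(52.5) = +3.84.
The image is virtual, upright and enlarged, on the same side as the object.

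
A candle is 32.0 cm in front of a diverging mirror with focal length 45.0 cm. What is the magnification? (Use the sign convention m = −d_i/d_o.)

For a diverging mirror, f = -45.0 cm.
1/d_i = 1/f − 1/d_o = 1/(-45.00) − 1/(32.0) = -0.05347, so d_i = -18.70 cm.
m = −d_i/d_o = −(-18.70)/(32.0) = +0.584.
The image is virtual, upright and reduced, behind the mirror.

m = +0.584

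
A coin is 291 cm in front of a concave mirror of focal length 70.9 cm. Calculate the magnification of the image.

1/d_i = 1/f − 1/d_o = 1/(70.90) − 1/(291) = 0.01067, so d_i = 93.74 cm.
m = −d_i/d_o = −(93.74)/(291) = -0.322.
The image is real, inverted and reduced, in front of the mirror.

m = -0.322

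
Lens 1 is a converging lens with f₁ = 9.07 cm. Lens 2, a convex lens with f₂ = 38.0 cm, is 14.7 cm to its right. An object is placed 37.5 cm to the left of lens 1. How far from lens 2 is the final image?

Lens 1: 1/d_i1 = 1/f₁ − 1/d_o1 = 1/(9.07) − 1/(37.5) = 0.08359, so d_i1 = 11.96 cm.
The intermediate image is 11.96 cm to the right of lens 1, which is 14.7 − (11.96) = 2.740 cm to the left of lens 2, so d_o2 = +2.740 cm.
Lens 2: 1/d_i2 = 1/f₂ − 1/d_o2 = 1/(38.0) − 1/(2.740) = -0.3386, so d_i2 = -2.95 cm.
The final image is virtual, 2.95 cm to the left of lens 2 (overall magnification ≈ -0.34).

2.95 cm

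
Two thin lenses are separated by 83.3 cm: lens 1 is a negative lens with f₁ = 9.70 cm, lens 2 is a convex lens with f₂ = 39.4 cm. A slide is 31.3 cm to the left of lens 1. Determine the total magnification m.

m = -0.182

f₁ = −9.70 cm (diverging).
Lens 1: 1/d_i1 = 1/(-9.70) − 1/(31.3) = -0.1350, so d_i1 = -7.405 cm; m₁ = −d_i1/d_o1 = +0.2366.
d_o2 = 83.3 − (-7.405) = 90.70 cm.
Lens 2: 1/d_i2 = 1/(39.4) − 1/(90.70) = 0.01436, so d_i2 = 69.66 cm; m₂ = −d_i2/d_o2 = -0.7680.
m = m₁·m₂ = (+0.2366)(-0.7680) = -0.182.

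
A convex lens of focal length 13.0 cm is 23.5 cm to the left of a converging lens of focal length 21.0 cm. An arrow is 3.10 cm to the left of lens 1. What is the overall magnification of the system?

m = -4.20

Lens 1: 1/d_i1 = 1/(13.0) − 1/(3.10) = -0.2457, so d_i1 = -4.071 cm; m₁ = −d_i1/d_o1 = +1.313.
d_o2 = 23.5 − (-4.071) = 27.57 cm.
Lens 2: 1/d_i2 = 1/(21.0) − 1/(27.57) = 0.01135, so d_i2 = 88.12 cm; m₂ = −d_i2/d_o2 = -3.196.
m = m₁·m₂ = (+1.313)(-3.196) = -4.20.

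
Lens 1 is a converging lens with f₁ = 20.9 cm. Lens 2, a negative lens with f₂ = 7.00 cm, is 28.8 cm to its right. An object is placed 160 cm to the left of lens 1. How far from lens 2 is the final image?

Lens 1: 1/d_i1 = 1/f₁ − 1/d_o1 = 1/(20.9) − 1/(160) = 0.04160, so d_i1 = 24.04 cm.
The intermediate image is 24.04 cm to the right of lens 1, which is 28.8 − (24.04) = 4.760 cm to the left of lens 2, so d_o2 = +4.760 cm.
Lens 2 is diverging, so f₂ = −7.00 cm.
Lens 2: 1/d_i2 = 1/f₂ − 1/d_o2 = 1/(-7.00) − 1/(4.760) = -0.3529, so d_i2 = -2.83 cm.
The final image is virtual, 2.83 cm to the left of lens 2 (overall magnification ≈ -0.089).

2.83 cm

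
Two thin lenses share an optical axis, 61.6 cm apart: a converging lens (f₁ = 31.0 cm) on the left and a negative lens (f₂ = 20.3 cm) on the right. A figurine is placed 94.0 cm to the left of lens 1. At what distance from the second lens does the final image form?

Lens 1: 1/d_i1 = 1/f₁ − 1/d_o1 = 1/(31.0) − 1/(94.0) = 0.02162, so d_i1 = 46.25 cm.
The intermediate image is 46.25 cm to the right of lens 1, which is 61.6 − (46.25) = 15.35 cm to the left of lens 2, so d_o2 = +15.35 cm.
Lens 2 is diverging, so f₂ = −20.3 cm.
Lens 2: 1/d_i2 = 1/f₂ − 1/d_o2 = 1/(-20.3) − 1/(15.35) = -0.1144, so d_i2 = -8.74 cm.
The final image is virtual, 8.74 cm to the left of lens 2 (overall magnification ≈ -0.28).

8.74 cm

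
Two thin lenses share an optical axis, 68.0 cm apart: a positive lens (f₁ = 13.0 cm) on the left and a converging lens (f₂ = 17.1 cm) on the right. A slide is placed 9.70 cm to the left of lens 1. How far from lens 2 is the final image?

Lens 1: 1/d_i1 = 1/f₁ − 1/d_o1 = 1/(13.0) − 1/(9.70) = -0.02617, so d_i1 = -38.21 cm.
The intermediate image is 38.21 cm to the left of lens 1 (virtual), which is 68.0 − (-38.21) = 106.2 cm to the left of lens 2, so d_o2 = +106.2 cm.
Lens 2: 1/d_i2 = 1/f₂ − 1/d_o2 = 1/(17.1) − 1/(106.2) = 0.04906, so d_i2 = 20.4 cm.
The final image is real, 20.4 cm to the right of lens 2 (overall magnification ≈ -0.76).

20.4 cm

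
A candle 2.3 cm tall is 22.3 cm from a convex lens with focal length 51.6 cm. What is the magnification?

1/d_i = 1/f − 1/d_o = 1/(51.60) − 1/(22.3) = -0.02546, so d_i = -39.27 cm.
m = −d_i/d_o = −(-39.27)/(22.3) = +1.76.
The image is virtual, upright and enlarged, on the same side as the object.

m = +1.76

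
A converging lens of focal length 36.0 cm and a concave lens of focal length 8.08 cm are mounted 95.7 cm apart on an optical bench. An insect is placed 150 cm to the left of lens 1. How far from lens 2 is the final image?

6.92 cm

Lens 1: 1/d_i1 = 1/f₁ − 1/d_o1 = 1/(36.0) − 1/(150) = 0.02111, so d_i1 = 47.37 cm.
The intermediate image is 47.37 cm to the right of lens 1, which is 95.7 − (47.37) = 48.33 cm to the left of lens 2, so d_o2 = +48.33 cm.
Lens 2 is diverging, so f₂ = −8.08 cm.
Lens 2: 1/d_i2 = 1/f₂ − 1/d_o2 = 1/(-8.08) − 1/(48.33) = -0.1445, so d_i2 = -6.92 cm.
The final image is virtual, 6.92 cm to the left of lens 2 (overall magnification ≈ -0.045).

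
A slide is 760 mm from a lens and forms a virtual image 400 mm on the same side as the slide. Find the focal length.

f = -844 mm (diverging)

Virtual image ⇒ d_i = −400 mm.
1/f = 1/d_o + 1/d_i = 1/(760) + 1/(-400) = -0.001184, so f = -844 mm.
Since f is negative, the lens is diverging.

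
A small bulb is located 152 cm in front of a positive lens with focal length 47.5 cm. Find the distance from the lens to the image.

69.1 cm

Thin-lens equation: 1/s_i = 1/f − 1/s_o = 1/(47.50) − 1/(152) = 0.02105 − 0.006579 = 0.01447, so s_i = 69.1 cm.
The image is real, inverted and reduced, on the far side of the lens.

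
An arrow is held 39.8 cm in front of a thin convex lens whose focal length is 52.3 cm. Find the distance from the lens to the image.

Thin-lens equation: 1/v = 1/f − 1/u = 1/(52.30) − 1/(39.8) = 0.01912 − 0.02513 = -0.006005, so v = -167 cm.
The image is virtual, upright and enlarged, on the same side as the object.

167 cm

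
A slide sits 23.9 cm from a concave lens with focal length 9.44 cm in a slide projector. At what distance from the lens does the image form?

6.77 cm

For a concave lens, f = -9.44 cm.
Thin-lens equation: 1/d_i = 1/f − 1/d_o = 1/(-9.440) − 1/(23.9) = -0.1059 − 0.04184 = -0.1478, so d_i = -6.77 cm.
The image is virtual, upright and reduced, on the same side as the object.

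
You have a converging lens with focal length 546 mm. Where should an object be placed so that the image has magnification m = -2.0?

819 mm

m = −d_i/d_o ⇒ d_i = −m·d_o.
1/f = 1/d_o + 1/d_i = 1/d_o − 1/(m·d_o) = (1 − 1/m)/d_o, so d_o = f(1 − 1/m) = (546.0)(1 − 1/(-2.0)) = 819 mm.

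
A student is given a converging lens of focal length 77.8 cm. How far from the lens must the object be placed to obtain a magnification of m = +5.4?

m = −d_i/d_o ⇒ d_i = −m·d_o.
1/f = 1/d_o + 1/d_i = 1/d_o − 1/(m·d_o) = (1 − 1/m)/d_o, so d_o = f(1 − 1/m) = (77.80)(1 − 1/(+5.4)) = 63.4 cm.

63.4 cm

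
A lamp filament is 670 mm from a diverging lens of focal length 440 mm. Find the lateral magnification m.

For a diverging lens, f = -440 mm.
1/d_i = 1/f − 1/d_o = 1/(-440.0) − 1/(670) = -0.003765, so d_i = -265.6 mm.
m = −d_i/d_o = −(-265.6)/(670) = +0.396.
The image is virtual, upright and reduced, on the same side as the object.

m = +0.396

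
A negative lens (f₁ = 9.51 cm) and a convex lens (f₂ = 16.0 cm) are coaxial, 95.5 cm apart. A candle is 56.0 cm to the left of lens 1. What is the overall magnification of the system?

f₁ = −9.51 cm (diverging).
Lens 1: 1/d_i1 = 1/(-9.51) − 1/(56.0) = -0.1230, so d_i1 = -8.129 cm; m₁ = −d_i1/d_o1 = +0.1452.
d_o2 = 95.5 − (-8.129) = 103.6 cm.
Lens 2: 1/d_i2 = 1/(16.0) − 1/(103.6) = 0.05285, so d_i2 = 18.92 cm; m₂ = −d_i2/d_o2 = -0.1826.
m = m₁·m₂ = (+0.1452)(-0.1826) = -0.0265.

m = -0.0265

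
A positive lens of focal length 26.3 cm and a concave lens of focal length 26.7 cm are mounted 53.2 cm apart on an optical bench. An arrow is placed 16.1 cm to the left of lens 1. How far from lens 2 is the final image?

Lens 1: 1/d_i1 = 1/f₁ − 1/d_o1 = 1/(26.3) − 1/(16.1) = -0.02409, so d_i1 = -41.51 cm.
The intermediate image is 41.51 cm to the left of lens 1 (virtual), which is 53.2 − (-41.51) = 94.71 cm to the left of lens 2, so d_o2 = +94.71 cm.
Lens 2 is diverging, so f₂ = −26.7 cm.
Lens 2: 1/d_i2 = 1/f₂ − 1/d_o2 = 1/(-26.7) − 1/(94.71) = -0.04801, so d_i2 = -20.8 cm.
The final image is virtual, 20.8 cm to the left of lens 2 (overall magnification ≈ 0.57).

20.8 cm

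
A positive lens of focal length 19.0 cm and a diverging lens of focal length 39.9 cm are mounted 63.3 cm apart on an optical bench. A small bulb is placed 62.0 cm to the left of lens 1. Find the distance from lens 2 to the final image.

18.9 cm

Lens 1: 1/d_i1 = 1/f₁ − 1/d_o1 = 1/(19.0) − 1/(62.0) = 0.03650, so d_i1 = 27.40 cm.
The intermediate image is 27.40 cm to the right of lens 1, which is 63.3 − (27.40) = 35.90 cm to the left of lens 2, so d_o2 = +35.90 cm.
Lens 2 is diverging, so f₂ = −39.9 cm.
Lens 2: 1/d_i2 = 1/f₂ − 1/d_o2 = 1/(-39.9) − 1/(35.90) = -0.05292, so d_i2 = -18.9 cm.
The final image is virtual, 18.9 cm to the left of lens 2 (overall magnification ≈ -0.23).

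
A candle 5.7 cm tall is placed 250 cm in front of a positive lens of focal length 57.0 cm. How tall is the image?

1.68 cm

1/d_i = 1/f − 1/d_o = 1/(57.00) − 1/(250) = 0.01354, so d_i = 73.83 cm.
m = −d_i/d_o = -0.2953.
|h_i| = |m|·h_o = 0.2953 × 5.7 = 1.68 cm. The image is real, inverted and reduced, on the far side of the lens.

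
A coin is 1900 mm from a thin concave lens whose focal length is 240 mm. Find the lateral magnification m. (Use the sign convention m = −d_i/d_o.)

For a concave lens, f = -240 mm.
1/d_i = 1/f − 1/d_o = 1/(-240.0) − 1/(1900) = -0.004693, so d_i = -213.1 mm.
m = −d_i/d_o = −(-213.1)/(1900) = +0.112.
The image is virtual, upright and reduced, on the same side as the object.

m = +0.112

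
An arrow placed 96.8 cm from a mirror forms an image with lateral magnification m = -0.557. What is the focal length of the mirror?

m = −d_i/d_o ⇒ d_i = −m·d_o = −(-0.557)·(96.8) = 53.92 cm.
1/f = 1/d_o + 1/d_i = 1/(96.8) + 1/(53.92) = 0.02888, so f = 34.6 cm.
Since f is positive, the mirror is concave.

f = 34.6 cm (concave)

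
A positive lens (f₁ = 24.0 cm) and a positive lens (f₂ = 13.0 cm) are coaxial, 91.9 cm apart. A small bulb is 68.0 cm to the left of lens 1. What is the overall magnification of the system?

Lens 1: 1/d_i1 = 1/(24.0) − 1/(68.0) = 0.02696, so d_i1 = 37.09 cm; m₁ = −d_i1/d_o1 = -0.5454.
d_o2 = 91.9 − (37.09) = 54.81 cm.
Lens 2: 1/d_i2 = 1/(13.0) − 1/(54.81) = 0.05868, so d_i2 = 17.04 cm; m₂ = −d_i2/d_o2 = -0.3109.
m = m₁·m₂ = (-0.5454)(-0.3109) = +0.170.

m = +0.170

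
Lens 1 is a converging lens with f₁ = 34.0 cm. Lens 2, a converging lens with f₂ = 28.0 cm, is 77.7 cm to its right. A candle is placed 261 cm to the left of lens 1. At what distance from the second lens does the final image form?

102 cm

Lens 1: 1/d_i1 = 1/f₁ − 1/d_o1 = 1/(34.0) − 1/(261) = 0.02558, so d_i1 = 39.09 cm.
The intermediate image is 39.09 cm to the right of lens 1, which is 77.7 − (39.09) = 38.61 cm to the left of lens 2, so d_o2 = +38.61 cm.
Lens 2: 1/d_i2 = 1/f₂ − 1/d_o2 = 1/(28.0) − 1/(38.61) = 0.009814, so d_i2 = 102 cm.
The final image is real, 102 cm to the right of lens 2 (overall magnification ≈ 0.40).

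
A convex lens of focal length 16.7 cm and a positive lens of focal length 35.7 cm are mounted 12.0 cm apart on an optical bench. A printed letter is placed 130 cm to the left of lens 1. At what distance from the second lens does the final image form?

Lens 1: 1/d_i1 = 1/f₁ − 1/d_o1 = 1/(16.7) − 1/(130) = 0.05219, so d_i1 = 19.16 cm.
The intermediate image is 19.16 cm to the right of lens 1, which lies 7.160 cm to the right of lens 2 — a virtual object — so d_o2 = −7.160 cm.
Lens 2: 1/d_i2 = 1/f₂ − 1/d_o2 = 1/(35.7) − 1/(-7.160) = 0.1677, so d_i2 = 5.96 cm.
The final image is real, 5.96 cm to the right of lens 2 (overall magnification ≈ -0.12).

5.96 cm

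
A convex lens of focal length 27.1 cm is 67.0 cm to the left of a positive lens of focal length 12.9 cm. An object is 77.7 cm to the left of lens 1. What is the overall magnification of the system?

Lens 1: 1/d_i1 = 1/(27.1) − 1/(77.7) = 0.02403, so d_i1 = 41.61 cm; m₁ = −d_i1/d_o1 = -0.5355.
d_o2 = 67.0 − (41.61) = 25.39 cm.
Lens 2: 1/d_i2 = 1/(12.9) − 1/(25.39) = 0.03813, so d_i2 = 26.22 cm; m₂ = −d_i2/d_o2 = -1.033.
m = m₁·m₂ = (-0.5355)(-1.033) = +0.553.

m = +0.553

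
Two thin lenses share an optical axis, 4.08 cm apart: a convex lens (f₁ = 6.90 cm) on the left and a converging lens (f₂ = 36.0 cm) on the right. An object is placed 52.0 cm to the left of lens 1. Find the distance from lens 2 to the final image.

Lens 1: 1/d_i1 = 1/f₁ − 1/d_o1 = 1/(6.90) − 1/(52.0) = 0.1257, so d_i1 = 7.956 cm.
The intermediate image is 7.956 cm to the right of lens 1, which lies 3.876 cm to the right of lens 2 — a virtual object — so d_o2 = −3.876 cm.
Lens 2: 1/d_i2 = 1/f₂ − 1/d_o2 = 1/(36.0) − 1/(-3.876) = 0.2858, so d_i2 = 3.50 cm.
The final image is real, 3.50 cm to the right of lens 2 (overall magnification ≈ -0.14).

3.50 cm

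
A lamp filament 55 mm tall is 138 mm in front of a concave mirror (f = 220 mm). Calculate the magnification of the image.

1/d_i = 1/f − 1/d_o = 1/(220.0) − 1/(138) = -0.002701, so d_i = -370.2 mm.
m = −d_i/d_o = −(-370.2)/(138) = +2.68.
The image is virtual, upright and enlarged, behind the mirror.

m = +2.68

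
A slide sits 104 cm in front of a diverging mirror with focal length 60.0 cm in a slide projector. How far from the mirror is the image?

38.0 cm

For a diverging mirror, f = -60.0 cm.
Mirror equation: 1/v = 1/f − 1/u = 1/(-60.00) − 1/(104) = -0.01667 − 0.009615 = -0.02628, so v = -38.0 cm.
The image is virtual, upright and reduced, behind the mirror.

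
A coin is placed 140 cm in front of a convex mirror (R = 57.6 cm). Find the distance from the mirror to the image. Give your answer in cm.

f = R/2 = 57.6/2 = 28.80 cm; for a convex mirror, f = -28.80 cm.
Mirror equation: 1/d_i = 1/f − 1/d_o = 1/(-28.80) − 1/(140) = -0.03472 − 0.007143 = -0.04187, so d_i = -23.9 cm.
The image is virtual, upright and reduced, behind the mirror.

23.9 cm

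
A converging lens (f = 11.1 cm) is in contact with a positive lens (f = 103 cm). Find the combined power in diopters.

P₁ = 1/f₁ = 1/(0.111 m) = +9.009 D; P₂ = 1/f₂ = 1/(1.03 m) = +0.9709 D.
For thin lenses in contact, P = P₁ + P₂ = (+9.009) + (+0.9709) = +9.98 D.

P = +9.98 D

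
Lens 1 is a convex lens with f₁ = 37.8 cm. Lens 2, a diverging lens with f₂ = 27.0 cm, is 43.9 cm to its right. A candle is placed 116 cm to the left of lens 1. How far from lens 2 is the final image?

22.2 cm

Lens 1: 1/d_i1 = 1/f₁ − 1/d_o1 = 1/(37.8) − 1/(116) = 0.01783, so d_i1 = 56.07 cm.
The intermediate image is 56.07 cm to the right of lens 1, which lies 12.17 cm to the right of lens 2 — a virtual object — so d_o2 = −12.17 cm.
Lens 2 is diverging, so f₂ = −27.0 cm.
Lens 2: 1/d_i2 = 1/f₂ − 1/d_o2 = 1/(-27.0) − 1/(-12.17) = 0.04513, so d_i2 = 22.2 cm.
The final image is real, 22.2 cm to the right of lens 2 (overall magnification ≈ -0.88).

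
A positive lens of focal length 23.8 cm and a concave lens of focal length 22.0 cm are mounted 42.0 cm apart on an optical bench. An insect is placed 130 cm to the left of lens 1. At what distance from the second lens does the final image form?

Lens 1: 1/d_i1 = 1/f₁ − 1/d_o1 = 1/(23.8) − 1/(130) = 0.03432, so d_i1 = 29.13 cm.
The intermediate image is 29.13 cm to the right of lens 1, which is 42.0 − (29.13) = 12.87 cm to the left of lens 2, so d_o2 = +12.87 cm.
Lens 2 is diverging, so f₂ = −22.0 cm.
Lens 2: 1/d_i2 = 1/f₂ − 1/d_o2 = 1/(-22.0) − 1/(12.87) = -0.1232, so d_i2 = -8.12 cm.
The final image is virtual, 8.12 cm to the left of lens 2 (overall magnification ≈ -0.14).

8.12 cm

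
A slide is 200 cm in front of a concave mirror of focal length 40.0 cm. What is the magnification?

m = -0.250

1/d_i = 1/f − 1/d_o = 1/(40.00) − 1/(200) = 0.02000, so d_i = 50.00 cm.
m = −d_i/d_o = −(50.00)/(200) = -0.250.
The image is real, inverted and reduced, in front of the mirror.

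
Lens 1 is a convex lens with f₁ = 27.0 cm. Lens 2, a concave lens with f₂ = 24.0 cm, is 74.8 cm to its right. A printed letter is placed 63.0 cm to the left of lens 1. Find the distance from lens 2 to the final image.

Lens 1: 1/d_i1 = 1/f₁ − 1/d_o1 = 1/(27.0) − 1/(63.0) = 0.02116, so d_i1 = 47.25 cm.
The intermediate image is 47.25 cm to the right of lens 1, which is 74.8 − (47.25) = 27.55 cm to the left of lens 2, so d_o2 = +27.55 cm.
Lens 2 is diverging, so f₂ = −24.0 cm.
Lens 2: 1/d_i2 = 1/f₂ − 1/d_o2 = 1/(-24.0) − 1/(27.55) = -0.07796, so d_i2 = -12.8 cm.
The final image is virtual, 12.8 cm to the left of lens 2 (overall magnification ≈ -0.35).

12.8 cm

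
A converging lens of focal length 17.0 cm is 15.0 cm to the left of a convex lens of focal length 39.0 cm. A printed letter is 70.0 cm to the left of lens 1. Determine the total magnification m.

m = -0.269

Lens 1: 1/d_i1 = 1/(17.0) − 1/(70.0) = 0.04454, so d_i1 = 22.45 cm; m₁ = −d_i1/d_o1 = -0.3207.
d_o2 = 15.0 − (22.45) = -7.450 cm (virtual object).
Lens 2: 1/d_i2 = 1/(39.0) − 1/(-7.450) = 0.1599, so d_i2 = 6.255 cm; m₂ = −d_i2/d_o2 = +0.8396.
m = m₁·m₂ = (-0.3207)(+0.8396) = -0.269.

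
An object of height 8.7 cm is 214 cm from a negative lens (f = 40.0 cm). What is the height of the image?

1.37 cm

For a negative lens, f = -40.0 cm.
1/d_i = 1/f − 1/d_o = 1/(-40.00) − 1/(214) = -0.02967, so d_i = -33.70 cm.
m = −d_i/d_o = +0.1575.
|h_i| = |m|·h_o = 0.1575 × 8.7 = 1.37 cm. The image is virtual, upright and reduced, on the same side as the object.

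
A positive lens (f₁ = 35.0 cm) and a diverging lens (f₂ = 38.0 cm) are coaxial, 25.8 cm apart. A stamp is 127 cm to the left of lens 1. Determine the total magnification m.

Lens 1: 1/d_i1 = 1/(35.0) − 1/(127) = 0.02070, so d_i1 = 48.32 cm; m₁ = −d_i1/d_o1 = -0.3805.
d_o2 = 25.8 − (48.32) = -22.52 cm (virtual object).
f₂ = −38.0 cm (diverging).
Lens 2: 1/d_i2 = 1/(-38.0) − 1/(-22.52) = 0.01809, so d_i2 = 55.28 cm; m₂ = −d_i2/d_o2 = +2.455.
m = m₁·m₂ = (-0.3805)(+2.455) = -0.934.

m = -0.934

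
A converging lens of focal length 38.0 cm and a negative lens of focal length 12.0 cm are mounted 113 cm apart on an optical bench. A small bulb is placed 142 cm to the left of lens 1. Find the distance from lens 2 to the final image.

10.0 cm

Lens 1: 1/d_i1 = 1/f₁ − 1/d_o1 = 1/(38.0) − 1/(142) = 0.01927, so d_i1 = 51.88 cm.
The intermediate image is 51.88 cm to the right of lens 1, which is 113 − (51.88) = 61.12 cm to the left of lens 2, so d_o2 = +61.12 cm.
Lens 2 is diverging, so f₂ = −12.0 cm.
Lens 2: 1/d_i2 = 1/f₂ − 1/d_o2 = 1/(-12.0) − 1/(61.12) = -0.09969, so d_i2 = -10.0 cm.
The final image is virtual, 10.0 cm to the left of lens 2 (overall magnification ≈ -0.060).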